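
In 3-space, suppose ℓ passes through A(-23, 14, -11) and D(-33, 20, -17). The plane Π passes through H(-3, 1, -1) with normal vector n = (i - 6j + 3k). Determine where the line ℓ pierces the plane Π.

(-3, 2, 1)

A direction vector for ℓ is D − A = (-10, 6, -6).
Π: n·r = n·H gives x - 6y + 3z = -12.
Substitute r = (-23, 14, -11) + t(-10, 6, -6) into the plane: -140 + (-64)t = -12, so t = -2.
Intersection: (-23, 14, -11) + (-2)·(-10, 6, -6) = (-3, 2, 1).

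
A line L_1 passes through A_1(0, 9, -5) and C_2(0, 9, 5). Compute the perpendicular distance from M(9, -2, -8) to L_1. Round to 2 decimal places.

14.21

A direction vector for L_1 is C_2 − A_1 = (0, 0, 10).
Taking (0, 9, -5) on L_1 with direction v = (0, 0, 10): w = M − (0, 9, -5) = (9, -11, -3), and w × v = (-110, -90, 0).
Distance = |w × v| / |v| = √20200 / √100 ≈ 14.21.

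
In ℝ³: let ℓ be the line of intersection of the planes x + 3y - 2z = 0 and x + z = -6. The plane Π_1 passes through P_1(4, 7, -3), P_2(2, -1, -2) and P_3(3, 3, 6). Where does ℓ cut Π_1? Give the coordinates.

Direction of ℓ: (1, 3, -2) × (1, 0, 1) = (3, -3, -3).
A point on ℓ: solving the two plane equations with x = -1 gives (-1, -3, -5).
P_1P_2 = (-2, -8, 1), P_1P_3 = (-1, -4, 9); a normal to Π_1 is P_1P_2 × P_1P_3 = (-68, 17, 0).
Using P_1: Π_1 has equation -68x + 17y = -153.
Substitute r = (-1, -3, -5) + t(3, -3, -3) into the plane: 17 + (-255)t = -153, so t = 2/3.
Intersection: (-1, -3, -5) + (2/3)·(3, -3, -3) = (1, -5, -7).

(1, -5, -7)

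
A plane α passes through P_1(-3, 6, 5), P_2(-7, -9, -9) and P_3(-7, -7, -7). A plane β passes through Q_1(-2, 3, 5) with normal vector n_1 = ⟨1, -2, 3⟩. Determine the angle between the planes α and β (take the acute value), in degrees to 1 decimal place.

12.3

P_1P_2 = (-4, -15, -14), P_1P_3 = (-4, -13, -12); a normal to α is P_1P_2 × P_1P_3 = (-2, 8, -8).
Using P_1: α has equation -2x + 8y - 8z = 14.
β: n_1·r = n_1·Q_1 gives x - 2y + 3z = 7.
cos θ = |n₁·n₂| / (|n₁||n₂|) = |-42| / (√132 · √14).
θ = arccos(0.97701) ≈ 12.3°.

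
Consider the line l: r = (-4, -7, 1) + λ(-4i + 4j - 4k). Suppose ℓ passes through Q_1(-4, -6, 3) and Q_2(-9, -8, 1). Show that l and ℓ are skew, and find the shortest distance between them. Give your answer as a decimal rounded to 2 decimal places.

1.98

A direction vector for ℓ is Q_2 − Q_1 = (-5, -2, -2).
Common perpendicular direction n = (-4, 4, -4) × (-5, -2, -2) = (-16, 12, 28).
With w = (-4, -6, 3) − (-4, -7, 1) = (0, 1, 2), w · n = 68.
Since n ≠ 0 the lines are not parallel, and w · n = 68 ≠ 0 so they do not intersect; hence they are skew.
Distance = |w · n| / |n| = |68| / √1184 ≈ 1.98.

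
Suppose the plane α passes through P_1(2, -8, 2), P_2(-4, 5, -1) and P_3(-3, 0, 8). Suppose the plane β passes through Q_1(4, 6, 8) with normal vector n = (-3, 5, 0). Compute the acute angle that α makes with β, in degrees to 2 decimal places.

P_1P_2 = (-6, 13, -3), P_1P_3 = (-5, 8, 6); a normal to α is P_1P_2 × P_1P_3 = (102, 51, 17).
Using P_1: α has equation 102x + 51y + 17z = -170.
β: n·r = n·Q_1 gives -3x + 5y = 18.
cos θ = |n₁·n₂| / (|n₁||n₂|) = |-51| / (√13294 · √34).
θ = arccos(0.07586) ≈ 85.65°.

85.65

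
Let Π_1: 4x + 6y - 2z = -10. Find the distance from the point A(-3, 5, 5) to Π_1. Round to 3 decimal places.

n·A − d = (4)·(-3) + (6)·(5) + (-2)·(5) − (-10) = 18; |n| = √56.
Distance = |18| / √56 = 18/√56 ≈ 2.405.

2.405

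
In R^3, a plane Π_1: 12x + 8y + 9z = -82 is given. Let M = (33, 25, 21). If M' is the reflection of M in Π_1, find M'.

λ = (n·M − d)/|n|² = (785 − (-82))/289 = 3.
Reflection = M − 2λn = (33, 25, 21) − 6·(12, 8, 9) = (-39, -23, -33).

(-39, -23, -33)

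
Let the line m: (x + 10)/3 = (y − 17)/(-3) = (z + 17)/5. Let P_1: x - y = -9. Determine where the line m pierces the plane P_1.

(-1, 8, -2)

m has direction (3, -3, 5) through (-10, 17, -17).
Substitute r = (-10, 17, -17) + t(3, -3, 5) into the plane: -27 + 6t = -9, so t = 3.
Intersection: (-10, 17, -17) + 3·(3, -3, 5) = (-1, 8, -2).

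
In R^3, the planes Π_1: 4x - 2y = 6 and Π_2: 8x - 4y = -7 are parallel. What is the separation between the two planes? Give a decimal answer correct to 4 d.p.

2.1243

Rescale Π_2 by 1/2: 4x - 2y = -7/2. Then distance = |6 − (-7/2)| / √20 ≈ 2.1243.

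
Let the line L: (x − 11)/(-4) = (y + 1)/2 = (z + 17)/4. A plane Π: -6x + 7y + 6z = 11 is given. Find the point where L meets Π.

L has direction (-4, 2, 4) through (11, -1, -17).
Substitute r = (11, -1, -17) + t(-4, 2, 4) into the plane: -175 + 62t = 11, so t = 3.
Intersection: (11, -1, -17) + 3·(-4, 2, 4) = (-1, 5, -5).

(-1, 5, -5)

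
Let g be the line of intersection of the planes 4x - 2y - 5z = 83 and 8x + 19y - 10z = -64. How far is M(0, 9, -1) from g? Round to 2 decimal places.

Direction of g: (4, -2, -5) × (8, 19, -10) = (115, 0, 92).
A point on g: solving the two plane equations with x = 12 gives (12, -10, -3).
Taking (12, -10, -3) on g with direction v = (115, 0, 92): w = M − (12, -10, -3) = (-12, 19, 2), and w × v = (1748, 1334, -2185).
Distance = |w × v| / |v| = √9609285 / √21689 ≈ 21.05.

21.05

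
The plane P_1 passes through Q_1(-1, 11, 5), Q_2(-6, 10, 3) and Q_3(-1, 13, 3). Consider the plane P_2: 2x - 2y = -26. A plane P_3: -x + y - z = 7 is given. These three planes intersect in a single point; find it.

Q_1Q_2 = (-5, -1, -2), Q_1Q_3 = (0, 2, -2); a normal to P_1 is Q_1Q_2 × Q_1Q_3 = (6, -10, -10).
Using Q_1: P_1 has equation 6x - 10y - 10z = -166.
Solving the 3×3 linear system 6x - 10y - 10z = -166, 2x - 2y = -26, -x + y - z = 7 (e.g. by elimination or Cramer's rule, determinant = -8) gives (-6, 7, 6).

(-6, 7, 6)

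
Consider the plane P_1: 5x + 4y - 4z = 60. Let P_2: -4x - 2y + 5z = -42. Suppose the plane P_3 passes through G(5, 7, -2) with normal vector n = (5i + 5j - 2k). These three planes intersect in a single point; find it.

(4, 8, -2)

P_3: n·r = n·G gives 5x + 5y - 2z = 64.
Solving the 3×3 linear system 5x + 4y - 4z = 60, -4x - 2y + 5z = -42, 5x + 5y - 2z = 64 (e.g. by elimination or Cramer's rule, determinant = 3) gives (4, 8, -2).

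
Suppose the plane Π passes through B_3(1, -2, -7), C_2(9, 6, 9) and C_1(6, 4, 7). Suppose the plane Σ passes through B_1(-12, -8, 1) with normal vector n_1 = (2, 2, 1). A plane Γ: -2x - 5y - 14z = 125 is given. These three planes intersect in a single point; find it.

(-10, -7, -5)

B_3C_2 = (8, 8, 16), B_3C_1 = (5, 6, 14); a normal to Π is B_3C_2 × B_3C_1 = (16, -32, 8).
Using B_3: Π has equation 16x - 32y + 8z = 24.
Σ: n_1·r = n_1·B_1 gives 2x + 2y + z = -39.
Solving the 3×3 linear system 16x - 32y + 8z = 24, 2x + 2y + z = -39, -2x - 5y - 14z = 125 (e.g. by elimination or Cramer's rule, determinant = -1248) gives (-10, -7, -5).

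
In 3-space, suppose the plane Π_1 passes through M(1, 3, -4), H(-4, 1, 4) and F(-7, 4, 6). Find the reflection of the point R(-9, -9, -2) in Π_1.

(7, -1, 10)

MH = (-5, -2, 8), MF = (-8, 1, 10); a normal to Π_1 is MH × MF = (-28, -14, -21).
Using M: Π_1 has equation -28x - 14y - 21z = 14.
λ = (n·R − d)/|n|² = (420 − 14)/1421 = 2/7.
Reflection = R − 2λn = (-9, -9, -2) − (4/7)·(-28, -14, -21) = (7, -1, 10).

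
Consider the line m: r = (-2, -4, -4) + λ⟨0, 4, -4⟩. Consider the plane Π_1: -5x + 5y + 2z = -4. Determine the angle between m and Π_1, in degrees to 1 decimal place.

sin θ = |n·v| / (|n||v|) = |12| / (√54 · √32) = 0.28868.
θ ≈ 16.8°.

16.8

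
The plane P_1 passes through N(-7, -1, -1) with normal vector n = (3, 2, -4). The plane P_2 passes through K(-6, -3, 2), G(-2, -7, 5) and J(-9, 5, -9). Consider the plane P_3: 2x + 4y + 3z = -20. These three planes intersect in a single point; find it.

P_1: n·r = n·N gives 3x + 2y - 4z = -19.
KG = (4, -4, 3), KJ = (-3, 8, -11); a normal to P_2 is KG × KJ = (20, 35, 20).
Using K: P_2 has equation 20x + 35y + 20z = -185.
Solving the 3×3 linear system 3x + 2y - 4z = -19, 20x + 35y + 20z = -185, 2x + 4y + 3z = -20 (e.g. by elimination or Cramer's rule, determinant = -5) gives (1, -7, 2).

(1, -7, 2)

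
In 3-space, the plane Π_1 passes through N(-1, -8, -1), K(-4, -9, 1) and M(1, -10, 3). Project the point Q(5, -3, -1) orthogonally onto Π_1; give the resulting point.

(5, -7, -3)

NK = (-3, -1, 2), NM = (2, -2, 4); a normal to Π_1 is NK × NM = (0, 16, 8).
Using N: Π_1 has equation 16y + 8z = -136.
Foot = Q − λn with λ = (n·Q − d)/|n|² = (-56 − (-136))/320 = 1/4.
Foot = (5, -3, -1) − (1/4)·(0, 16, 8) = (5, -7, -3).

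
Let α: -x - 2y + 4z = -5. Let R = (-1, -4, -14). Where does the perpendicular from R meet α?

Foot = R − λn with λ = (n·R − d)/|n|² = (-47 − (-5))/21 = -2.
Foot = (-1, -4, -14) − (-2)·(-1, -2, 4) = (-3, -8, -6).

(-3, -8, -6)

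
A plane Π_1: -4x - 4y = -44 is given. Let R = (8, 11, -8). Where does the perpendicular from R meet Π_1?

Foot = R − λn with λ = (n·R − d)/|n|² = (-76 − (-44))/32 = -1.
Foot = (8, 11, -8) − (-1)·(-4, -4, 0) = (4, 7, -8).

(4, 7, -8)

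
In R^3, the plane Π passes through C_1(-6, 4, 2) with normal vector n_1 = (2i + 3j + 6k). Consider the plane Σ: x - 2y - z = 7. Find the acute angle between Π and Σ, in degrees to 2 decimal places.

54.32

Π: n_1·r = n_1·C_1 gives 2x + 3y + 6z = 12.
cos θ = |n₁·n₂| / (|n₁||n₂|) = |-10| / (√49 · √6).
θ = arccos(0.58321) ≈ 54.32°.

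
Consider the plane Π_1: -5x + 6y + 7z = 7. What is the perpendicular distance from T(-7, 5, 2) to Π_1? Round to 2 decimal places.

6.86

n·T − d = (-5)·(-7) + (6)·(5) + (7)·(2) − 7 = 72; |n| = √110.
Distance = |72| / √110 = 72/√110 ≈ 6.86.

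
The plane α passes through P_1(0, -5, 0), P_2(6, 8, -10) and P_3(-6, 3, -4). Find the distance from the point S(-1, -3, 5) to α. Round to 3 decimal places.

5.000

P_1P_2 = (6, 13, -10), P_1P_3 = (-6, 8, -4); a normal to α is P_1P_2 × P_1P_3 = (28, 84, 126).
Using P_1: α has equation 28x + 84y + 126z = -420.
n·S − d = (28)·(-1) + (84)·(-3) + (126)·(5) − (-420) = 770; |n| = √23716.
Distance = |770| / √23716 = 770/√23716 ≈ 5.000.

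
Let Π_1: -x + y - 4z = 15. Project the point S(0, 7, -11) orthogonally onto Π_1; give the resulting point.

Foot = S − λn with λ = (n·S − d)/|n|² = (51 − 15)/18 = 2.
Foot = (0, 7, -11) − 2·(-1, 1, -4) = (2, 5, -3).

(2, 5, -3)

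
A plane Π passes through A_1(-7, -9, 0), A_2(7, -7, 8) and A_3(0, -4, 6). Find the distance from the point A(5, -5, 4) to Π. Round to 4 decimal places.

A_1A_2 = (14, 2, 8), A_1A_3 = (7, 5, 6); a normal to Π is A_1A_2 × A_1A_3 = (-28, -28, 56).
Using A_1: Π has equation -28x - 28y + 56z = 448.
n·A − d = (-28)·(5) + (-28)·(-5) + (56)·(4) − 448 = -224; |n| = √4704.
Distance = |-224| / √4704 = 224/√4704 ≈ 3.2660.

3.2660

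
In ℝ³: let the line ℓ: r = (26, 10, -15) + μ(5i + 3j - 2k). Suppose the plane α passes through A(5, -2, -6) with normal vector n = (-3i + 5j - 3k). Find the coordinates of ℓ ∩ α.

(6, -2, -7)

α: n·r = n·A gives -3x + 5y - 3z = -7.
Substitute r = (26, 10, -15) + t(5, 3, -2) into the plane: 17 + 6t = -7, so t = -4.
Intersection: (26, 10, -15) + (-4)·(5, 3, -2) = (6, -2, -7).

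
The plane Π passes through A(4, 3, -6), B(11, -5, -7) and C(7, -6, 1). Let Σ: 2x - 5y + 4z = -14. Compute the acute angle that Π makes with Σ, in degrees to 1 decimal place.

AB = (7, -8, -1), AC = (3, -9, 7); a normal to Π is AB × AC = (-65, -52, -39).
Using A: Π has equation -65x - 52y - 39z = -182.
cos θ = |n₁·n₂| / (|n₁||n₂|) = |-26| / (√8450 · √45).
θ = arccos(0.04216) ≈ 87.6°.

87.6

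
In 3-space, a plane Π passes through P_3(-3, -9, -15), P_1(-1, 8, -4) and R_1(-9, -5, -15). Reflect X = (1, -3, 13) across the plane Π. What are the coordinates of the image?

P_3P_1 = (2, 17, 11), P_3R_1 = (-6, 4, 0); a normal to Π is P_3P_1 × P_3R_1 = (-44, -66, 110).
Using P_3: Π has equation -44x - 66y + 110z = -924.
λ = (n·X − d)/|n|² = (1584 − (-924))/18392 = 3/22.
Reflection = X − 2λn = (1, -3, 13) − (3/11)·(-44, -66, 110) = (13, 15, -17).

(13, 15, -17)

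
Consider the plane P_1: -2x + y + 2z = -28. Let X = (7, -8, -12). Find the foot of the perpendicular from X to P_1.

Foot = X − λn with λ = (n·X − d)/|n|² = (-46 − (-28))/9 = -2.
Foot = (7, -8, -12) − (-2)·(-2, 1, 2) = (3, -6, -8).

(3, -6, -8)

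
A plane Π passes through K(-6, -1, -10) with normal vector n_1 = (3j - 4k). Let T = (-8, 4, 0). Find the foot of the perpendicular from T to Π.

Π: n_1·r = n_1·K gives 3y - 4z = 37.
Foot = T − λn with λ = (n·T − d)/|n|² = (12 − 37)/25 = -1.
Foot = (-8, 4, 0) − (-1)·(0, 3, -4) = (-8, 7, -4).

(-8, 7, -4)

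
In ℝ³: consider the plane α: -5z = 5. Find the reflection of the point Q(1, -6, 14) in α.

λ = (n·Q − d)/|n|² = (-70 − 5)/25 = -3.
Reflection = Q − 2λn = (1, -6, 14) − (-6)·(0, 0, -5) = (1, -6, -16).

(1, -6, -16)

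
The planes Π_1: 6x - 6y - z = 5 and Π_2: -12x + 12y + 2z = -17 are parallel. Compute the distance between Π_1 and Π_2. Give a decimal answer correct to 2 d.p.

0.41

Rescale Π_2 by 1/(-2): 6x - 6y - z = 17/2. Then distance = |5 − (17/2)| / √73 ≈ 0.41.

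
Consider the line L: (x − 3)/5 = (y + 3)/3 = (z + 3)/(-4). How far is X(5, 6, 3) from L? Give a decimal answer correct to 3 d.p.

L has direction (5, 3, -4) through (3, -3, -3).
Taking (3, -3, -3) on L with direction v = (5, 3, -4): w = X − (3, -3, -3) = (2, 9, 6), and w × v = (-54, 38, -39).
Distance = |w × v| / |v| = √5881 / √50 ≈ 10.845.

10.845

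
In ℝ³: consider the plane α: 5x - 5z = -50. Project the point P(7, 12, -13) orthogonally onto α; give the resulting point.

Foot = P − λn with λ = (n·P − d)/|n|² = (100 − (-50))/50 = 3.
Foot = (7, 12, -13) − 3·(5, 0, -5) = (-8, 12, 2).

(-8, 12, 2)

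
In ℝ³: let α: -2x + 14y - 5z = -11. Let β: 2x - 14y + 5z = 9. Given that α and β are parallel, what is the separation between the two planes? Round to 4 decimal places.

0.1333

Rescale β by 1/(-1): -2x + 14y - 5z = -9. Then distance = |-11 − (-9)| / √225 ≈ 0.1333.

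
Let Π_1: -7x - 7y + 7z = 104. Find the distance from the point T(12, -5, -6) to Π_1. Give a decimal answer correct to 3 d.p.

n·T − d = (-7)·(12) + (-7)·(-5) + (7)·(-6) − 104 = -195; |n| = √147.
Distance = |-195| / √147 = 195/√147 ≈ 16.083.

16.083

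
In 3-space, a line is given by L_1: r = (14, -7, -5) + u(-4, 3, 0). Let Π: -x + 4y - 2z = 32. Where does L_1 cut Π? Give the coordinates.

Substitute r = (14, -7, -5) + t(-4, 3, 0) into the plane: -32 + 16t = 32, so t = 4.
Intersection: (14, -7, -5) + 4·(-4, 3, 0) = (-2, 5, -5).

(-2, 5, -5)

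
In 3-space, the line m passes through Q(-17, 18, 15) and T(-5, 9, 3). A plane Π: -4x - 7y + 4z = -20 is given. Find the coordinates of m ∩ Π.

A direction vector for m is T − Q = (12, -9, -12).
Substitute r = (-17, 18, 15) + t(12, -9, -12) into the plane: 2 + (-33)t = -20, so t = 2/3.
Intersection: (-17, 18, 15) + (2/3)·(12, -9, -12) = (-9, 12, 7).

(-9, 12, 7)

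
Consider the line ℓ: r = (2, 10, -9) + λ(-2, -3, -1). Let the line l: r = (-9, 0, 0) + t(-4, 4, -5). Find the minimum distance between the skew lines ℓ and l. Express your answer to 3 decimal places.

11.654

Common perpendicular direction n = (-2, -3, -1) × (-4, 4, -5) = (19, -6, -20).
With w = (-9, 0, 0) − (2, 10, -9) = (-11, -10, 9), w · n = -329.
Distance = |w · n| / |n| = |-329| / √797 ≈ 11.654.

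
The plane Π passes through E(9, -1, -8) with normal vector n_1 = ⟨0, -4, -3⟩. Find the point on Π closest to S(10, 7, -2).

(10, -1, -8)

Π: n_1·r = n_1·E gives -4y - 3z = 28.
Foot = S − λn with λ = (n·S − d)/|n|² = (-22 − 28)/25 = -2.
Foot = (10, 7, -2) − (-2)·(0, -4, -3) = (10, -1, -8).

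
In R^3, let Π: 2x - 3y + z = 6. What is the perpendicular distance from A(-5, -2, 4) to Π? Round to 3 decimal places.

1.604

n·A − d = (2)·(-5) + (-3)·(-2) + (1)·(4) − 6 = -6; |n| = √14.
Distance = |-6| / √14 = 6/√14 ≈ 1.604.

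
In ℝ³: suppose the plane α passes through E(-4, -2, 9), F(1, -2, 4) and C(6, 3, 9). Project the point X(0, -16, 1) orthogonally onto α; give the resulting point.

(-4, -8, -3)

EF = (5, 0, -5), EC = (10, 5, 0); a normal to α is EF × EC = (25, -50, 25).
Using E: α has equation 25x - 50y + 25z = 225.
Foot = X − λn with λ = (n·X − d)/|n|² = (825 − 225)/3750 = 4/25.
Foot = (0, -16, 1) − (4/25)·(25, -50, 25) = (-4, -8, -3).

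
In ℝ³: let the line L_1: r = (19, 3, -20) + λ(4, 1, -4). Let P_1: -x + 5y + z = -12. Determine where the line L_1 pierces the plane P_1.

Substitute r = (19, 3, -20) + t(4, 1, -4) into the plane: -24 + (-3)t = -12, so t = -4.
Intersection: (19, 3, -20) + (-4)·(4, 1, -4) = (3, -1, -4).

(3, -1, -4)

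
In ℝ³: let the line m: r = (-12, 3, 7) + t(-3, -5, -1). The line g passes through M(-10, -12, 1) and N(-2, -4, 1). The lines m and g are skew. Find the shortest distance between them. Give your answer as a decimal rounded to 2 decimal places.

2.04

A direction vector for g is N − M = (8, 8, 0).
Common perpendicular direction n = (-3, -5, -1) × (8, 8, 0) = (8, -8, 16).
With w = (-10, -12, 1) − (-12, 3, 7) = (2, -15, -6), w · n = 40.
Distance = |w · n| / |n| = |40| / √384 ≈ 2.04.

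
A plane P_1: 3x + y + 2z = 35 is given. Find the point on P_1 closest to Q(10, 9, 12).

(4, 7, 8)

Foot = Q − λn with λ = (n·Q − d)/|n|² = (63 − 35)/14 = 2.
Foot = (10, 9, 12) − 2·(3, 1, 2) = (4, 7, 8).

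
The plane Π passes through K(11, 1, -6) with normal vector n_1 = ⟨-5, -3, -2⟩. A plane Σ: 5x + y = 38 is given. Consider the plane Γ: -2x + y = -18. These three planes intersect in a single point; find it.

Π: n_1·r = n_1·K gives -5x - 3y - 2z = -46.
Solving the 3×3 linear system -5x - 3y - 2z = -46, 5x + y = 38, -2x + y = -18 (e.g. by elimination or Cramer's rule, determinant = -14) gives (8, -2, 6).

(8, -2, 6)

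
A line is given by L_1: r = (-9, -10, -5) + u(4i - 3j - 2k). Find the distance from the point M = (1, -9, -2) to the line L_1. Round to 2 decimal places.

Taking (-9, -10, -5) on L_1 with direction v = (4, -3, -2): w = M − (-9, -10, -5) = (10, 1, 3), and w × v = (7, 32, -34).
Distance = |w × v| / |v| = √2229 / √29 ≈ 8.77.

8.77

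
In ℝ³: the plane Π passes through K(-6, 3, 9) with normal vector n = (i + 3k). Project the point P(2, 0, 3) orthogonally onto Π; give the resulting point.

(3, 0, 6)

Π: n·r = n·K gives x + 3z = 21.
Foot = P − λn with λ = (n·P − d)/|n|² = (11 − 21)/10 = -1.
Foot = (2, 0, 3) − (-1)·(1, 0, 3) = (3, 0, 6).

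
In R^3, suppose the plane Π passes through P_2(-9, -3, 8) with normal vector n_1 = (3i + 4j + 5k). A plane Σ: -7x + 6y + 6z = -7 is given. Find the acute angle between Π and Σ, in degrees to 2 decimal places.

Π: n_1·r = n_1·P_2 gives 3x + 4y + 5z = 1.
cos θ = |n₁·n₂| / (|n₁||n₂|) = |33| / (√50 · √121).
θ = arccos(0.42426) ≈ 64.90°.

64.90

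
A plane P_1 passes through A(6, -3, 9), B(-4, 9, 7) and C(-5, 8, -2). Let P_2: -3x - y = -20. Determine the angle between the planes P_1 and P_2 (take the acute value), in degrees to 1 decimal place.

AB = (-10, 12, -2), AC = (-11, 11, -11); a normal to P_1 is AB × AC = (-110, -88, 22).
Using A: P_1 has equation -110x - 88y + 22z = -198.
cos θ = |n₁·n₂| / (|n₁||n₂|) = |418| / (√20328 · √10).
θ = arccos(0.92711) ≈ 22.0°.

22.0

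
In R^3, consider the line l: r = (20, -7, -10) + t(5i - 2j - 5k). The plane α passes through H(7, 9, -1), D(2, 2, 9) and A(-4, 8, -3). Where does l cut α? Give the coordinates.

(0, 1, 10)

HD = (-5, -7, 10), HA = (-11, -1, -2); a normal to α is HD × HA = (24, -120, -72).
Using H: α has equation 24x - 120y - 72z = -840.
Substitute r = (20, -7, -10) + t(5, -2, -5) into the plane: 2040 + 720t = -840, so t = -4.
Intersection: (20, -7, -10) + (-4)·(5, -2, -5) = (0, 1, 10).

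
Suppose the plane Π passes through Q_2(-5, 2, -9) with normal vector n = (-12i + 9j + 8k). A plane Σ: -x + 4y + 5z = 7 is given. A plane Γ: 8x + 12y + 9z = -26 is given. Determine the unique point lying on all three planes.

Π: n·r = n·Q_2 gives -12x + 9y + 8z = 6.
Solving the 3×3 linear system -12x + 9y + 8z = 6, -x + 4y + 5z = 7, 8x + 12y + 9z = -26 (e.g. by elimination or Cramer's rule, determinant = 377) gives (-1, -6, 6).

(-1, -6, 6)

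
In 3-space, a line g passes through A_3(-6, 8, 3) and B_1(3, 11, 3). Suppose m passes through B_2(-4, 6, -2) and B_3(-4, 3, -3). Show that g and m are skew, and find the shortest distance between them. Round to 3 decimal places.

A direction vector for g is B_1 − A_3 = (9, 3, 0).
A direction vector for m is B_3 − B_2 = (0, -3, -1).
Common perpendicular direction n = (9, 3, 0) × (0, -3, -1) = (-3, 9, -27).
With w = (-4, 6, -2) − (-6, 8, 3) = (2, -2, -5), w · n = 111.
Since n ≠ 0 the lines are not parallel, and w · n = 111 ≠ 0 so they do not intersect; hence they are skew.
Distance = |w · n| / |n| = |111| / √819 ≈ 3.879.

3.879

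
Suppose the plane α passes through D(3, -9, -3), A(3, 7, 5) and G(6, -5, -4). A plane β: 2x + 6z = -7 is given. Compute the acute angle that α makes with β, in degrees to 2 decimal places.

32.51

DA = (0, 16, 8), DG = (3, 4, -1); a normal to α is DA × DG = (-48, 24, -48).
Using D: α has equation -48x + 24y - 48z = -216.
cos θ = |n₁·n₂| / (|n₁||n₂|) = |-384| / (√5184 · √40).
θ = arccos(0.84327) ≈ 32.51°.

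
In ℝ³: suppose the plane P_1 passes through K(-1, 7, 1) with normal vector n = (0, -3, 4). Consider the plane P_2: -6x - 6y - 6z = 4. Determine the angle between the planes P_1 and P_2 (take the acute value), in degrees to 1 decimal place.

P_1: n·r = n·K gives -3y + 4z = -17.
cos θ = |n₁·n₂| / (|n₁||n₂|) = |-6| / (√25 · √108).
θ = arccos(0.11547) ≈ 83.4°.

83.4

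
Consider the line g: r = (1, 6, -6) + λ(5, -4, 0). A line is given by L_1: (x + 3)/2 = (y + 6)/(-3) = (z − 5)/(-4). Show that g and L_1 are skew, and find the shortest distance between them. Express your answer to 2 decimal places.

14.35

L_1 has direction (2, -3, -4) through (-3, -6, 5).
Common perpendicular direction n = (5, -4, 0) × (2, -3, -4) = (16, 20, -7).
With w = (-3, -6, 5) − (1, 6, -6) = (-4, -12, 11), w · n = -381.
Since n ≠ 0 the lines are not parallel, and w · n = -381 ≠ 0 so they do not intersect; hence they are skew.
Distance = |w · n| / |n| = |-381| / √705 ≈ 14.35.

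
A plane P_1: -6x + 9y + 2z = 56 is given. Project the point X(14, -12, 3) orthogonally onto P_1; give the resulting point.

Foot = X − λn with λ = (n·X − d)/|n|² = (-186 − 56)/121 = -2.
Foot = (14, -12, 3) − (-2)·(-6, 9, 2) = (2, 6, 7).

(2, 6, 7)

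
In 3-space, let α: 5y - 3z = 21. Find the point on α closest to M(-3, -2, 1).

Foot = M − λn with λ = (n·M − d)/|n|² = (-13 − 21)/34 = -1.
Foot = (-3, -2, 1) − (-1)·(0, 5, -3) = (-3, 3, -2).

(-3, 3, -2)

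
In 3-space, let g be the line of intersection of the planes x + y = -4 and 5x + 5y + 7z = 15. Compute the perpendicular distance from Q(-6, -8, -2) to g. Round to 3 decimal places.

9.950

Direction of g: (1, 1, 0) × (5, 5, 7) = (7, -7, 0).
A point on g: solving the two plane equations with x = -6 gives (-6, 2, 5).
Taking (-6, 2, 5) on g with direction v = (7, -7, 0): w = Q − (-6, 2, 5) = (0, -10, -7), and w × v = (-49, -49, 70).
Distance = |w × v| / |v| = √9702 / √98 ≈ 9.950.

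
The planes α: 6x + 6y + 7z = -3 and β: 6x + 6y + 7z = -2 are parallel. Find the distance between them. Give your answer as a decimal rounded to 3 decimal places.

Same normal n = (6, 6, 7) with |n| = √121; distance = |-3 − (-2)| / |n| = 1/√121 ≈ 0.091.

0.091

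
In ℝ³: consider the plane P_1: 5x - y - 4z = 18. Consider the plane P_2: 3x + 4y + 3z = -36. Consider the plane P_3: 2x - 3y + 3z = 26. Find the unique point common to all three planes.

(1, -9, -1)

Solving the 3×3 linear system 5x - y - 4z = 18, 3x + 4y + 3z = -36, 2x - 3y + 3z = 26 (e.g. by elimination or Cramer's rule, determinant = 176) gives (1, -9, -1).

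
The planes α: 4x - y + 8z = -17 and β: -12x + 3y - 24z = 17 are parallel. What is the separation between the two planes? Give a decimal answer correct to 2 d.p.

Rescale β by 1/(-3): 4x - y + 8z = -17/3. Then distance = |-17 − (-17/3)| / √81 ≈ 1.26.

1.26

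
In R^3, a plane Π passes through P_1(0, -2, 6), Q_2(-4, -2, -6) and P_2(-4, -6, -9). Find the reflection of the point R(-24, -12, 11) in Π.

(24, 0, -5)

P_1Q_2 = (-4, 0, -12), P_1P_2 = (-4, -4, -15); a normal to Π is P_1Q_2 × P_1P_2 = (-48, -12, 16).
Using P_1: Π has equation -48x - 12y + 16z = 120.
λ = (n·R − d)/|n|² = (1472 − 120)/2704 = 1/2.
Reflection = R − 2λn = (-24, -12, 11) − 1·(-48, -12, 16) = (24, 0, -5).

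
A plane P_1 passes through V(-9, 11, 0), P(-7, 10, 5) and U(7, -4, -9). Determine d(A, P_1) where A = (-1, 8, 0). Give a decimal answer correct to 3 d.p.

VP = (2, -1, 5), VU = (16, -15, -9); a normal to P_1 is VP × VU = (84, 98, -14).
Using V: P_1 has equation 84x + 98y - 14z = 322.
n·A − d = (84)·(-1) + (98)·(8) + (-14)·(0) − 322 = 378; |n| = √16856.
Distance = |378| / √16856 = 378/√16856 ≈ 2.911.

2.911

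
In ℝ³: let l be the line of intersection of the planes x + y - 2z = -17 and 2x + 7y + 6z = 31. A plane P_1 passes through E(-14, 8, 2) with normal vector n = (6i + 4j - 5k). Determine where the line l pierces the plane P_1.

(-6, 1, 6)

Direction of l: (1, 1, -2) × (2, 7, 6) = (20, -10, 5).
A point on l: solving the two plane equations with x = 2 gives (2, -3, 8).
P_1: n·r = n·E gives 6x + 4y - 5z = -62.
Substitute r = (2, -3, 8) + t(20, -10, 5) into the plane: -40 + 55t = -62, so t = -2/5.
Intersection: (2, -3, 8) + (-2/5)·(20, -10, 5) = (-6, 1, 6).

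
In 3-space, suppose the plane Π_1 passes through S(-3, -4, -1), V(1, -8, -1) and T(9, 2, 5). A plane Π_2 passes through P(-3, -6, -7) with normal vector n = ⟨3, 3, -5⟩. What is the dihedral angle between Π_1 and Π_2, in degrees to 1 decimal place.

SV = (4, -4, 0), ST = (12, 6, 6); a normal to Π_1 is SV × ST = (-24, -24, 72).
Using S: Π_1 has equation -24x - 24y + 72z = 96.
Π_2: n·r = n·P gives 3x + 3y - 5z = 8.
cos θ = |n₁·n₂| / (|n₁||n₂|) = |-504| / (√6336 · √43).
θ = arccos(0.96558) ≈ 15.1°.

15.1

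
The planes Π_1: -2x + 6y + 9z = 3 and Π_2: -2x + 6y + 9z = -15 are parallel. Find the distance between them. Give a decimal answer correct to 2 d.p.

Same normal n = (-2, 6, 9) with |n| = √121; distance = |3 − (-15)| / |n| = 18/√121 ≈ 1.64.

1.64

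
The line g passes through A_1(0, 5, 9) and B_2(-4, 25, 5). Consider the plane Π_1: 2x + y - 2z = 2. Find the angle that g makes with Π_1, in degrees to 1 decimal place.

18.7

A direction vector for g is B_2 − A_1 = (-4, 20, -4).
sin θ = |n·v| / (|n||v|) = |20| / (√9 · √432) = 0.32075.
θ ≈ 18.7°.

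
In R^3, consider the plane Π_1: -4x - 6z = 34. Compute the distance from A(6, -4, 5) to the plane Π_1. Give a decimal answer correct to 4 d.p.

12.2034

n·A − d = (-4)·(6) + (0)·(-4) + (-6)·(5) − 34 = -88; |n| = √52.
Distance = |-88| / √52 = 88/√52 ≈ 12.2034.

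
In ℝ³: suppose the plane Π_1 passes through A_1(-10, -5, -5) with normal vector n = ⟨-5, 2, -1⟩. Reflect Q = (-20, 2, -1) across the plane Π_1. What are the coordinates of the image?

(0, -6, 3)

Π_1: n·r = n·A_1 gives -5x + 2y - z = 45.
λ = (n·Q − d)/|n|² = (105 − 45)/30 = 2.
Reflection = Q − 2λn = (-20, 2, -1) − 4·(-5, 2, -1) = (0, -6, 3).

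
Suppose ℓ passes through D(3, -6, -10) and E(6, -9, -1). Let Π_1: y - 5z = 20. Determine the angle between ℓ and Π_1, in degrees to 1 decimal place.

71.1

A direction vector for ℓ is E − D = (3, -3, 9).
sin θ = |n·v| / (|n||v|) = |-48| / (√26 · √99) = 0.94610.
θ ≈ 71.1°.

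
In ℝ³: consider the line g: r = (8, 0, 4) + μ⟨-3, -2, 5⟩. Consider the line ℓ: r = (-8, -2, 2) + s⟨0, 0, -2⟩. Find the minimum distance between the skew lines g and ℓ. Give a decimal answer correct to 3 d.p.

Common perpendicular direction n = (-3, -2, 5) × (0, 0, -2) = (4, -6, 0).
With w = (-8, -2, 2) − (8, 0, 4) = (-16, -2, -2), w · n = -52.
Distance = |w · n| / |n| = |-52| / √52 ≈ 7.211.

7.211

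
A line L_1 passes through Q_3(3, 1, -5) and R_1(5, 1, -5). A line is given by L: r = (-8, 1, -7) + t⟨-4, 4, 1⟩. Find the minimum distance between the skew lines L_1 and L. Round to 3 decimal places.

A direction vector for L_1 is R_1 − Q_3 = (2, 0, 0).
Common perpendicular direction n = (2, 0, 0) × (-4, 4, 1) = (0, -2, 8).
With w = (-8, 1, -7) − (3, 1, -5) = (-11, 0, -2), w · n = -16.
Distance = |w · n| / |n| = |-16| / √68 ≈ 1.940.

1.940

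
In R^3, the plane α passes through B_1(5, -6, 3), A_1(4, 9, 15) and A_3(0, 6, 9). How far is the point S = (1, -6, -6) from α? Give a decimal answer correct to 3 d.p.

3.545

B_1A_1 = (-1, 15, 12), B_1A_3 = (-5, 12, 6); a normal to α is B_1A_1 × B_1A_3 = (-54, -54, 63).
Using B_1: α has equation -54x - 54y + 63z = 243.
n·S − d = (-54)·(1) + (-54)·(-6) + (63)·(-6) − 243 = -351; |n| = √9801.
Distance = |-351| / √9801 = 351/√9801 ≈ 3.545.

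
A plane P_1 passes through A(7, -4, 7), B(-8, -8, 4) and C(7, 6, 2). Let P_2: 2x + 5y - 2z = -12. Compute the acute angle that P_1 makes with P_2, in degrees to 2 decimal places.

AB = (-15, -4, -3), AC = (0, 10, -5); a normal to P_1 is AB × AC = (50, -75, -150).
Using A: P_1 has equation 50x - 75y - 150z = -400.
cos θ = |n₁·n₂| / (|n₁||n₂|) = |25| / (√30625 · √33).
θ = arccos(0.02487) ≈ 88.58°.

88.58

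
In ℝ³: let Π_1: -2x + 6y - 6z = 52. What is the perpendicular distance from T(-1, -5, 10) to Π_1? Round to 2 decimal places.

n·T − d = (-2)·(-1) + (6)·(-5) + (-6)·(10) − 52 = -140; |n| = √76.
Distance = |-140| / √76 = 140/√76 ≈ 16.06.

16.06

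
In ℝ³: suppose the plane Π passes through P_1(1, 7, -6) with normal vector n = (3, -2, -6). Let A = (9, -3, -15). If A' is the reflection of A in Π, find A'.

(-3, 5, 9)

Π: n·r = n·P_1 gives 3x - 2y - 6z = 25.
λ = (n·A − d)/|n|² = (123 − 25)/49 = 2.
Reflection = A − 2λn = (9, -3, -15) − 4·(3, -2, -6) = (-3, 5, 9).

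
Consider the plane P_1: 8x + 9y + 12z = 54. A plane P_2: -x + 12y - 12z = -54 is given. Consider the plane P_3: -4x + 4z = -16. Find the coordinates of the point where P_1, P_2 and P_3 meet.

(6, -2, 2)

Solving the 3×3 linear system 8x + 9y + 12z = 54, -x + 12y - 12z = -54, -4x + 4z = -16 (e.g. by elimination or Cramer's rule, determinant = 1428) gives (6, -2, 2).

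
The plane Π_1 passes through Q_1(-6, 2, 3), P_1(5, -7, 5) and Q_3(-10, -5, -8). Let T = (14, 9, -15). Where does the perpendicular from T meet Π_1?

Q_1P_1 = (11, -9, 2), Q_1Q_3 = (-4, -7, -11); a normal to Π_1 is Q_1P_1 × Q_1Q_3 = (113, 113, -113).
Using Q_1: Π_1 has equation 113x + 113y - 113z = -791.
Foot = T − λn with λ = (n·T − d)/|n|² = (4294 − (-791))/38307 = 15/113.
Foot = (14, 9, -15) − (15/113)·(113, 113, -113) = (-1, -6, 0).

(-1, -6, 0)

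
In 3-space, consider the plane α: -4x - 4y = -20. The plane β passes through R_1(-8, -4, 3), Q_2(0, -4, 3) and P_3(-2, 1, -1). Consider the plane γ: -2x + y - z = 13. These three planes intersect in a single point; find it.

(-1, 6, -5)

R_1Q_2 = (8, 0, 0), R_1P_3 = (6, 5, -4); a normal to β is R_1Q_2 × R_1P_3 = (0, 32, 40).
Using R_1: β has equation 32y + 40z = -8.
Solving the 3×3 linear system -4x - 4y = -20, 32y + 40z = -8, -2x + y - z = 13 (e.g. by elimination or Cramer's rule, determinant = 608) gives (-1, 6, -5).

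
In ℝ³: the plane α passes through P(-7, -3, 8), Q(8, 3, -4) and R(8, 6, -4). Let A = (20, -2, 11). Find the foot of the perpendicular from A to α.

(8, -2, -4)

PQ = (15, 6, -12), PR = (15, 9, -12); a normal to α is PQ × PR = (36, 0, 45).
Using P: α has equation 36x + 45z = 108.
Foot = A − λn with λ = (n·A − d)/|n|² = (1215 − 108)/3321 = 1/3.
Foot = (20, -2, 11) − (1/3)·(36, 0, 45) = (8, -2, -4).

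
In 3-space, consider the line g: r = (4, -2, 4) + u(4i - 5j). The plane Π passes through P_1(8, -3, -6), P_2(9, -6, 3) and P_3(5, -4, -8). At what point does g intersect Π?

P_1P_2 = (1, -3, 9), P_1P_3 = (-3, -1, -2); a normal to Π is P_1P_2 × P_1P_3 = (15, -25, -10).
Using P_1: Π has equation 15x - 25y - 10z = 255.
Substitute r = (4, -2, 4) + t(4, -5, 0) into the plane: 70 + 185t = 255, so t = 1.
Intersection: (4, -2, 4) + 1·(4, -5, 0) = (8, -7, 4).

(8, -7, 4)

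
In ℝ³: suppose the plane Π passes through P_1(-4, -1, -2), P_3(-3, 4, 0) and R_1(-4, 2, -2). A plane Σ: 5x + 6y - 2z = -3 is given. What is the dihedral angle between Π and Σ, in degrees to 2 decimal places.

48.27

P_1P_3 = (1, 5, 2), P_1R_1 = (0, 3, 0); a normal to Π is P_1P_3 × P_1R_1 = (-6, 0, 3).
Using P_1: Π has equation -6x + 3z = 18.
cos θ = |n₁·n₂| / (|n₁||n₂|) = |-36| / (√45 · √65).
θ = arccos(0.66564) ≈ 48.27°.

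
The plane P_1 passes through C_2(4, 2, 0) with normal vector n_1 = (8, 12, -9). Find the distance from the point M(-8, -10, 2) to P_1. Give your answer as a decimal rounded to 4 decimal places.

15.1765

P_1: n_1·r = n_1·C_2 gives 8x + 12y - 9z = 56.
n·M − d = (8)·(-8) + (12)·(-10) + (-9)·(2) − 56 = -258; |n| = √289.
Distance = |-258| / √289 = 258/√289 ≈ 15.1765.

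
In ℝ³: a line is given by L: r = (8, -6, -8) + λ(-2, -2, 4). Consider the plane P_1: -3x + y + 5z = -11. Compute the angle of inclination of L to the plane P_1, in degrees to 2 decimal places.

55.90

sin θ = |n·v| / (|n||v|) = |24| / (√35 · √24) = 0.82808.
θ ≈ 55.90°.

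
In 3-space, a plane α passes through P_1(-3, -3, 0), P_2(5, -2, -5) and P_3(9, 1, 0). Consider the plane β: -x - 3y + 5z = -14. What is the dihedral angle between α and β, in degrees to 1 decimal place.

48.5

P_1P_2 = (8, 1, -5), P_1P_3 = (12, 4, 0); a normal to α is P_1P_2 × P_1P_3 = (20, -60, 20).
Using P_1: α has equation 20x - 60y + 20z = 120.
cos θ = |n₁·n₂| / (|n₁||n₂|) = |260| / (√4400 · √35).
θ = arccos(0.66254) ≈ 48.5°.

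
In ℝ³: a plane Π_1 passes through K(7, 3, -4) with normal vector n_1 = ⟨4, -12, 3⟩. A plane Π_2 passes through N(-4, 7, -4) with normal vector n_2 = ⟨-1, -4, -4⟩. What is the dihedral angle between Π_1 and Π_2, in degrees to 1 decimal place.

64.6

Π_1: n_1·r = n_1·K gives 4x - 12y + 3z = -20.
Π_2: n_2·r = n_2·N gives -x - 4y - 4z = -8.
cos θ = |n₁·n₂| / (|n₁||n₂|) = |32| / (√169 · √33).
θ = arccos(0.42850) ≈ 64.6°.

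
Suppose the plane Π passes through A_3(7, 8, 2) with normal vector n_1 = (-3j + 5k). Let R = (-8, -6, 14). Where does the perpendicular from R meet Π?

Π: n_1·r = n_1·A_3 gives -3y + 5z = -14.
Foot = R − λn with λ = (n·R − d)/|n|² = (88 − (-14))/34 = 3.
Foot = (-8, -6, 14) − 3·(0, -3, 5) = (-8, 3, -1).

(-8, 3, -1)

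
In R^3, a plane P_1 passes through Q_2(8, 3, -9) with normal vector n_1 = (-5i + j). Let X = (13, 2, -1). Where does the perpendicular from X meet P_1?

(8, 3, -1)

P_1: n_1·r = n_1·Q_2 gives -5x + y = -37.
Foot = X − λn with λ = (n·X − d)/|n|² = (-63 − (-37))/26 = -1.
Foot = (13, 2, -1) − (-1)·(-5, 1, 0) = (8, 3, -1).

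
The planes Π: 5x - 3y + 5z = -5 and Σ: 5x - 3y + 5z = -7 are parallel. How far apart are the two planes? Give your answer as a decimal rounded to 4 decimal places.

0.2604

Same normal n = (5, -3, 5) with |n| = √59; distance = |-5 − (-7)| / |n| = 2/√59 ≈ 0.2604.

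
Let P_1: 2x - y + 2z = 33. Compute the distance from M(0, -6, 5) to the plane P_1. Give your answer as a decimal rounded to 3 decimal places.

5.667

n·M − d = (2)·(0) + (-1)·(-6) + (2)·(5) − 33 = -17; |n| = √9.
Distance = |-17| / √9 = 17/√9 ≈ 5.667.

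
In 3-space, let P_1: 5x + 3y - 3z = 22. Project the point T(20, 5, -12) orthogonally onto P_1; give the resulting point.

(5, -4, -3)

Foot = T − λn with λ = (n·T − d)/|n|² = (151 − 22)/43 = 3.
Foot = (20, 5, -12) − 3·(5, 3, -3) = (5, -4, -3).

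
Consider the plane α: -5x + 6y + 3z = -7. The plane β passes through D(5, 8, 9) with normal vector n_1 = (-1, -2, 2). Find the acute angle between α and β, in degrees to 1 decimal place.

87.7

β: n_1·r = n_1·D gives -x - 2y + 2z = -3.
cos θ = |n₁·n₂| / (|n₁||n₂|) = |-1| / (√70 · √9).
θ = arccos(0.03984) ≈ 87.7°.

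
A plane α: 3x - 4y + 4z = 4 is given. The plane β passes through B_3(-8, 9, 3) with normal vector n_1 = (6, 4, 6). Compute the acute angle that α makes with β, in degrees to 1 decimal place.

64.4

β: n_1·r = n_1·B_3 gives 6x + 4y + 6z = 6.
cos θ = |n₁·n₂| / (|n₁||n₂|) = |26| / (√41 · √88).
θ = arccos(0.43285) ≈ 64.4°.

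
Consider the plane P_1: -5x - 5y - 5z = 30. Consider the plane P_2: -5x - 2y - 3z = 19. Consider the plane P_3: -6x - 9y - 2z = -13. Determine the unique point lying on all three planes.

(1, 3, -10)

Solving the 3×3 linear system -5x - 5y - 5z = 30, -5x - 2y - 3z = 19, -6x - 9y - 2z = -13 (e.g. by elimination or Cramer's rule, determinant = -90) gives (1, 3, -10).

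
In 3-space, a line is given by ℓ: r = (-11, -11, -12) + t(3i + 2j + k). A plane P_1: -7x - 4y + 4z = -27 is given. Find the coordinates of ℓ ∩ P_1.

(1, -3, -8)

Substitute r = (-11, -11, -12) + t(3, 2, 1) into the plane: 73 + (-25)t = -27, so t = 4.
Intersection: (-11, -11, -12) + 4·(3, 2, 1) = (1, -3, -8).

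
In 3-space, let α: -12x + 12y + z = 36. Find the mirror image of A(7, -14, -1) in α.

(-17, 10, 1)

λ = (n·A − d)/|n|² = (-253 − 36)/289 = -1.
Reflection = A − 2λn = (7, -14, -1) − (-2)·(-12, 12, 1) = (-17, 10, 1).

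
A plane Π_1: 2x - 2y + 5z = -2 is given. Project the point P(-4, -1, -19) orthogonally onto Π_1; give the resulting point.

(2, -7, -4)

Foot = P − λn with λ = (n·P − d)/|n|² = (-101 − (-2))/33 = -3.
Foot = (-4, -1, -19) − (-3)·(2, -2, 5) = (2, -7, -4).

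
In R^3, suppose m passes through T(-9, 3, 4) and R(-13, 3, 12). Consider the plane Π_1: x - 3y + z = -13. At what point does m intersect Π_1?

(-10, 3, 6)

A direction vector for m is R − T = (-4, 0, 8).
Substitute r = (-9, 3, 4) + t(-4, 0, 8) into the plane: -14 + 4t = -13, so t = 1/4.
Intersection: (-9, 3, 4) + (1/4)·(-4, 0, 8) = (-10, 3, 6).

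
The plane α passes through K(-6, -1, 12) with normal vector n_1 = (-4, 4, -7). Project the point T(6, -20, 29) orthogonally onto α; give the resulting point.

(-6, -8, 8)

α: n_1·r = n_1·K gives -4x + 4y - 7z = -64.
Foot = T − λn with λ = (n·T − d)/|n|² = (-307 − (-64))/81 = -3.
Foot = (6, -20, 29) − (-3)·(-4, 4, -7) = (-6, -8, 8).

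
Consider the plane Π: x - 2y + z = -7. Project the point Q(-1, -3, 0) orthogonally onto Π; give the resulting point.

Foot = Q − λn with λ = (n·Q − d)/|n|² = (5 − (-7))/6 = 2.
Foot = (-1, -3, 0) − 2·(1, -2, 1) = (-3, 1, -2).

(-3, 1, -2)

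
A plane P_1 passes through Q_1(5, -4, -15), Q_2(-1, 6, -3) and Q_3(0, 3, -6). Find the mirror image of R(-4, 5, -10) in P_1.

(2, -1, -2)

Q_1Q_2 = (-6, 10, 12), Q_1Q_3 = (-5, 7, 9); a normal to P_1 is Q_1Q_2 × Q_1Q_3 = (6, -6, 8).
Using Q_1: P_1 has equation 6x - 6y + 8z = -66.
λ = (n·R − d)/|n|² = (-134 − (-66))/136 = -1/2.
Reflection = R − 2λn = (-4, 5, -10) − (-1)·(6, -6, 8) = (2, -1, -2).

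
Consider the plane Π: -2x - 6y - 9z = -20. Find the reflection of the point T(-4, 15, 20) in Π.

(-12, -9, -16)

λ = (n·T − d)/|n|² = (-262 − (-20))/121 = -2.
Reflection = T − 2λn = (-4, 15, 20) − (-4)·(-2, -6, -9) = (-12, -9, -16).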